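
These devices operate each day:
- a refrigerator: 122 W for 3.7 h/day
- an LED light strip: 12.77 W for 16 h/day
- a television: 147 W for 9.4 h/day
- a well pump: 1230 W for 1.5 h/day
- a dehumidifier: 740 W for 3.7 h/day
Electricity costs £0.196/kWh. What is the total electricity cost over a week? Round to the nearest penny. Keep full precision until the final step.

refrigerator: 122 W × 3.7 h × 7 d = 3,160 Wh = 3.16 kWh
LED light strip: 12.77 W × 16 h × 7 d = 1,430 Wh = 1.43 kWh
television: 147 W × 9.4 h × 7 d = 9,673 Wh = 9.673 kWh
well pump: 1230 W × 1.5 h × 7 d = 12,915 Wh = 12.91 kWh
dehumidifier: 740 W × 3.7 h × 7 d = 19,166 Wh = 19.17 kWh
Total energy = 3.16 + 1.43 + 9.673 + 12.91 + 19.17 = 46.34 kWh
Cost = 46.34 kWh × £0.196 = £9.08

£9.08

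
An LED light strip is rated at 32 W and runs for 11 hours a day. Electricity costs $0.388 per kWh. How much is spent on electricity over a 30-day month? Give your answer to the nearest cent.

Energy = 32 W × 11 h/day × 30 days = 10,560 Wh = 10.56 kWh
Cost = 10.56 kWh × $0.388/kWh = $4.10

$4.10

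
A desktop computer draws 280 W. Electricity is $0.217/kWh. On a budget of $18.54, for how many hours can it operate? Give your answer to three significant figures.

Energy budget = $18.54 / $0.217 per kWh = 85.44 kWh = 85,438 Wh
Runtime = 85,438 Wh / 280 W = 305.1 h

305 h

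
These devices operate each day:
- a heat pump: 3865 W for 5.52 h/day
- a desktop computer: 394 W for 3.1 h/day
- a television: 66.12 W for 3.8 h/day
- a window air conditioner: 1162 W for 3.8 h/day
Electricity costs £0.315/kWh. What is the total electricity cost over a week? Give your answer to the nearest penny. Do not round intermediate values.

heat pump: 3865 W × 5.52 h × 7 d = 149,344 Wh = 149.3 kWh
desktop computer: 394 W × 3.1 h × 7 d = 8,550 Wh = 8.55 kWh
television: 66.12 W × 3.8 h × 7 d = 1,759 Wh = 1.759 kWh
window air conditioner: 1162 W × 3.8 h × 7 d = 30,909 Wh = 30.91 kWh
Total energy = 149.3 + 8.55 + 1.759 + 30.91 = 190.6 kWh
Cost = 190.6 kWh × £0.315 = £60.03

£60.03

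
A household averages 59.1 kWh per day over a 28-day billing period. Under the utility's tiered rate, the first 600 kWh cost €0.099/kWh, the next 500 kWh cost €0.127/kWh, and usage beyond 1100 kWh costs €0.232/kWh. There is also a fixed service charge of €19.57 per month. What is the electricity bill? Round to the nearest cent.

€271.18

Usage = 59.1 kWh/day × 28 days = 1654.8 kWh
First 600 kWh × €0.099 = €59.40
Next 500 kWh × €0.127 = €63.50
Remaining 554.8 kWh × €0.232 = €128.71
Energy charge = €251.61; + service €19.57 = €271.18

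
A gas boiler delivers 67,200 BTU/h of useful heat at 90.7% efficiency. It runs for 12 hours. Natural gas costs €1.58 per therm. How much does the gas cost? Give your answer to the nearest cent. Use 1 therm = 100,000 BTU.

Heat delivered = 67,200 BTU/h × 12 h = 806,400 BTU
Gas input = 806,400 / 0.907 = 889,085 BTU
= 889,085 / 100,000 = 8.891 therm
Cost = 8.891 × €1.58/therm = €14.05

€14.05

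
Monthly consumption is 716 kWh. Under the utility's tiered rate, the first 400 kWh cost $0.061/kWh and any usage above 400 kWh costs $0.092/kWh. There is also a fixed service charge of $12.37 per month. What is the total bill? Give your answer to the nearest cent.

$65.84

First 400 kWh × $0.061 = $24.40
Remaining 316 kWh × $0.092 = $29.07
Energy charge = $53.47; + service $12.37 = $65.84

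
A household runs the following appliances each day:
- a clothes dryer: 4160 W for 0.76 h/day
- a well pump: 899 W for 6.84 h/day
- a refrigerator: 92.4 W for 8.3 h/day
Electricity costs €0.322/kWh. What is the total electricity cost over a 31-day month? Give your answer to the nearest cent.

€100.60

clothes dryer: 4160 W × 0.76 h × 31 d = 98,010 Wh = 98.01 kWh
well pump: 899 W × 6.84 h × 31 d = 190,624 Wh = 190.6 kWh
refrigerator: 92.4 W × 8.3 h × 31 d = 23,775 Wh = 23.77 kWh
Total energy = 98.01 + 190.6 + 23.77 = 312.4 kWh
Cost = 312.4 kWh × €0.322 = €100.60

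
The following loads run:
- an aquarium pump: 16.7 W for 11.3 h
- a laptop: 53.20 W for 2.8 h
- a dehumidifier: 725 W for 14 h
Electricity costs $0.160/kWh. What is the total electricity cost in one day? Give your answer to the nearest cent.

aquarium pump: 16.7 W × 11.3 h = 189 Wh = 0.1887 kWh
laptop: 53.20 W × 2.8 h = 149 Wh = 0.149 kWh
dehumidifier: 725 W × 14 h = 10,150 Wh = 10.15 kWh
Total energy = 0.1887 + 0.149 + 10.15 = 10.49 kWh
Cost = 10.49 kWh × $0.160 = $1.68

$1.68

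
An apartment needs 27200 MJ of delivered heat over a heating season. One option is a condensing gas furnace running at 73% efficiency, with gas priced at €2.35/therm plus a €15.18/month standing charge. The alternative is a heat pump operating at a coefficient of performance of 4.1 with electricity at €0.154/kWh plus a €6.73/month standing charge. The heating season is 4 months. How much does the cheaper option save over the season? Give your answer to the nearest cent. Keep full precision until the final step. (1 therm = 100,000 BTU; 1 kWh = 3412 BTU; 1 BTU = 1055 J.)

€579.95

Heat load = 27200 MJ = 27,200,000,000 J / 1055 = 25,781,991 BTU
Gas: input = 25,781,991 / 0.73 = 35,317,795 BTU = 353.2 therm → 353.2 × €2.35 = €829.97; + 4 × €15.18 standing = €890.69
Heat pump: 25,781,991 BTU / 3412 = 7,556 kWh heat; / 4.1 = 1,843 kWh in → × €0.154 = €283.82; + 4 × €6.73 standing = €310.74
Difference = |€890.69 − €310.74| = €579.95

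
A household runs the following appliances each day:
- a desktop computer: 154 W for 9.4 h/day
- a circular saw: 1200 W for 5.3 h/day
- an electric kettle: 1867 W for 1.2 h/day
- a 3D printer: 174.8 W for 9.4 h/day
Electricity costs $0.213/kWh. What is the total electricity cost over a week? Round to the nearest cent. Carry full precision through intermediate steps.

$17.43

desktop computer: 154 W × 9.4 h × 7 d = 10,133 Wh = 10.13 kWh
circular saw: 1200 W × 5.3 h × 7 d = 44,520 Wh = 44.52 kWh
electric kettle: 1867 W × 1.2 h × 7 d = 15,683 Wh = 15.68 kWh
3D printer: 174.8 W × 9.4 h × 7 d = 11,502 Wh = 11.5 kWh
Total energy = 10.13 + 44.52 + 15.68 + 11.5 = 81.84 kWh
Cost = 81.84 kWh × $0.213 = $17.43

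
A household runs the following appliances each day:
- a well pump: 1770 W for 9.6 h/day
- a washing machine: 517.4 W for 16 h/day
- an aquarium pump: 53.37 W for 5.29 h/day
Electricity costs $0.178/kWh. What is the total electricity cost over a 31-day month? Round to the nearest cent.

well pump: 1770 W × 9.6 h × 31 d = 526,752 Wh = 526.8 kWh
washing machine: 517.4 W × 16 h × 31 d = 256,630 Wh = 256.6 kWh
aquarium pump: 53.37 W × 5.29 h × 31 d = 8,752 Wh = 8.752 kWh
Total energy = 526.8 + 256.6 + 8.752 = 792.1 kWh
Cost = 792.1 kWh × $0.178 = $141.00

$141.00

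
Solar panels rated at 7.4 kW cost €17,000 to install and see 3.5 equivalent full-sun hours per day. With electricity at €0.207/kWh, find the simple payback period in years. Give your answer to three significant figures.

8.69 years

Daily generation = 7.4 kW × 3.5 h = 25.9 kWh
Annual generation = 25.9 × 365 = 9453.5 kWh
Annual savings = 9453.5 × €0.207 = €1,956.87
Payback = €17,000 / €1,956.87 = 8.69 years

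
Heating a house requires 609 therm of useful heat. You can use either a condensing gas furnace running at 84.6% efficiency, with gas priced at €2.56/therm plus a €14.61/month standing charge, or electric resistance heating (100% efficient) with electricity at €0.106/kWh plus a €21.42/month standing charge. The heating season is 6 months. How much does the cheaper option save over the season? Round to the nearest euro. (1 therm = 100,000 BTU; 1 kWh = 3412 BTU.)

Heat load = 609 therm × 100,000 = 60,900,000 BTU
Gas: input = 60,900,000 / 0.846 = 71,985,816 BTU = 719.9 therm → 719.9 × €2.56 = €1,842.84; + 6 × €14.61 standing = €1,930.50
Electric: 60,900,000 BTU / 3412 = 17,850 kWh → × €0.106 = €1,891.97; + 6 × €21.42 standing = €2,020.49
Difference = |€1,930.50 − €2,020.49| = €89.99 ≈ €90

€90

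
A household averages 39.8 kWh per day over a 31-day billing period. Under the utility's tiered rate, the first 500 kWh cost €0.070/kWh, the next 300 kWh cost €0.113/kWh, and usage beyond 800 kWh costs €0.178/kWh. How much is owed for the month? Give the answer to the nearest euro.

€146

Usage = 39.8 kWh/day × 31 days = 1233.8 kWh
First 500 kWh × €0.070 = €35.00
Next 300 kWh × €0.113 = €33.90
Remaining 433.8 kWh × €0.178 = €77.22
Total = €146.12 ≈ €146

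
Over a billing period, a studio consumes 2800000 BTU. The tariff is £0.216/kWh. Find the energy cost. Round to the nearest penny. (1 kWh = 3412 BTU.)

2800000 BTU × (0.00029308 kWh/BTU) = 820.6 kWh
Cost = 820.6 kWh × £0.216/kWh = £177.26

£177.26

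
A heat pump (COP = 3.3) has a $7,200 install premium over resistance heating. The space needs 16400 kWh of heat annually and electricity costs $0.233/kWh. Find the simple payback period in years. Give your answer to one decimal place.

Resistance: 16400 kWh × $0.233 = $3,821.20/yr
Heat pump: 16400 / 3.3 = 4970 kWh in → × $0.233 = $1,157.94/yr
Annual savings = $2,663.26
Payback = $7,200 / $2,663.26 = 2.7 years

2.7 years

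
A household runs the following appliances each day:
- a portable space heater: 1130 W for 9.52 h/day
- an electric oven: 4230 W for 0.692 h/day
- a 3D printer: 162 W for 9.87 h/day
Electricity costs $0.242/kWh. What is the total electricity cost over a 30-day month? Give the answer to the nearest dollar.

portable space heater: 1130 W × 9.52 h × 30 d = 322,728 Wh = 322.7 kWh
electric oven: 4230 W × 0.692 h × 30 d = 87,815 Wh = 87.81 kWh
3D printer: 162 W × 9.87 h × 30 d = 47,968 Wh = 47.97 kWh
Total energy = 322.7 + 87.81 + 47.97 = 458.5 kWh
Cost = 458.5 kWh × $0.242 = $110.96 ≈ $111

$111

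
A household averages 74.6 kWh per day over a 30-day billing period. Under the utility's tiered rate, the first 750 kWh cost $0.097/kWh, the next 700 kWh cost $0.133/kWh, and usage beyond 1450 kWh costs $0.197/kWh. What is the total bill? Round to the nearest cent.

$321.09

Usage = 74.6 kWh/day × 30 days = 2238 kWh
First 750 kWh × $0.097 = $72.75
Next 700 kWh × $0.133 = $93.10
Remaining 788 kWh × $0.197 = $155.24
Total = $321.09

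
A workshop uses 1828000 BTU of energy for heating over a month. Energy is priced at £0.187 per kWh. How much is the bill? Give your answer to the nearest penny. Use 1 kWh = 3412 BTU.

1828000 BTU × (0.00029308 kWh/BTU) = 535.8 kWh
Cost = 535.8 kWh × £0.187/kWh = £100.19

£100.19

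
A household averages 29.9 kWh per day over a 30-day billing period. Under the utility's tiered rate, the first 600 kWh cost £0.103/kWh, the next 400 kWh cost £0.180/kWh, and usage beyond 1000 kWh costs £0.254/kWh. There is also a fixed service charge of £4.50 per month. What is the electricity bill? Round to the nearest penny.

Usage = 29.9 kWh/day × 30 days = 897 kWh
First 600 kWh × £0.103 = £61.80
Next 297 kWh × £0.180 = £53.46
Remaining tier: 0 kWh (not reached)
Energy charge = £115.26; + service £4.50 = £119.76

£119.76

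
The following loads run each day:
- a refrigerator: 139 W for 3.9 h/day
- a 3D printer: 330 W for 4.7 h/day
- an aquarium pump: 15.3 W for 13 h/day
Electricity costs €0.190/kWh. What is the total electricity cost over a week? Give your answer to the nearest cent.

refrigerator: 139 W × 3.9 h × 7 d = 3,795 Wh = 3.795 kWh
3D printer: 330 W × 4.7 h × 7 d = 10,857 Wh = 10.86 kWh
aquarium pump: 15.3 W × 13 h × 7 d = 1,392 Wh = 1.392 kWh
Total energy = 3.795 + 10.86 + 1.392 = 16.04 kWh
Cost = 16.04 kWh × €0.190 = €3.05

€3.05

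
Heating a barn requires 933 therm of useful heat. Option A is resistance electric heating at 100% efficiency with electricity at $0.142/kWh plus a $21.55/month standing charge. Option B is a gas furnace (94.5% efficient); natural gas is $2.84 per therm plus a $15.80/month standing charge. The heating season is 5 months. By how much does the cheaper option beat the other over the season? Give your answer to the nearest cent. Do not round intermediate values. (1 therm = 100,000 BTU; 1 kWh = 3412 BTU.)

Heat load = 933 therm × 100,000 = 93,300,000 BTU
Gas: input = 93,300,000 / 0.945 = 98,730,159 BTU = 987.3 therm → 987.3 × $2.84 = $2,803.94; + 5 × $15.80 standing = $2,882.94
Electric: 93,300,000 BTU / 3412 = 27,340 kWh → × $0.142 = $3,882.94; + 5 × $21.55 standing = $3,990.69
Difference = |$2,882.94 − $3,990.69| = $1,107.76

$1107.76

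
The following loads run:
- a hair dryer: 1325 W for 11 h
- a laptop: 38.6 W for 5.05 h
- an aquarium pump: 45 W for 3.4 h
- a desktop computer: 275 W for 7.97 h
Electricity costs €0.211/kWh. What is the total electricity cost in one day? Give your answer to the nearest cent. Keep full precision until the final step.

€3.61

hair dryer: 1325 W × 11 h = 14,575 Wh = 14.57 kWh
laptop: 38.6 W × 5.05 h = 195 Wh = 0.1949 kWh
aquarium pump: 45 W × 3.4 h = 153 Wh = 0.153 kWh
desktop computer: 275 W × 7.97 h = 2,192 Wh = 2.192 kWh
Total energy = 14.57 + 0.1949 + 0.153 + 2.192 = 17.11 kWh
Cost = 17.11 kWh × €0.211 = €3.61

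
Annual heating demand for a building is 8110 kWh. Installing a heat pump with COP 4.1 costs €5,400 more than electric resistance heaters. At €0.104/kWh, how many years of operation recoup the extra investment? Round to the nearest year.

Resistance: 8110 kWh × €0.104 = €843.44/yr
Heat pump: 8110 / 4.1 = 1978 kWh in → × €0.104 = €205.72/yr
Annual savings = €637.72
Payback = €5,400 / €637.72 = 8.47 years

8 years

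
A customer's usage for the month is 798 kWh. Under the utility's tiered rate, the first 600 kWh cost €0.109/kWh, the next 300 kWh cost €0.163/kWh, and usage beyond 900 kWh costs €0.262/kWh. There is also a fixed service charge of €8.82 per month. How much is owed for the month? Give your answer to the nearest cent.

First 600 kWh × €0.109 = €65.40
Next 198 kWh × €0.163 = €32.27
Remaining tier: 0 kWh (not reached)
Energy charge = €97.67; + service €8.82 = €106.49

€106.49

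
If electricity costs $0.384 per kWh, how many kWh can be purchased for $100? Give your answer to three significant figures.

$100 / $0.384 per kWh = 260.4 kWh

260 kWh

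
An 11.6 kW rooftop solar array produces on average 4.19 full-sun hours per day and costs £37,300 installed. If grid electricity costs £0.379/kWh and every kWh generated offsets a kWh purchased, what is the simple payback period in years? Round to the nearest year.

6 years

Daily generation = 11.6 kW × 4.19 h = 48.6 kWh
Annual generation = 48.6 × 365 = 17740 kWh
Annual savings = 17740 × £0.379 = £6,723.63
Payback = £37,300 / £6,723.63 = 5.55 years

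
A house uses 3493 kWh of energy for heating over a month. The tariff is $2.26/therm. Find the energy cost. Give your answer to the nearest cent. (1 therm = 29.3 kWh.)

3493 kWh × (0.03413 therm/kWh) = 119.2 therm
Cost = 119.2 therm × $2.26/therm = $269.43

$269.43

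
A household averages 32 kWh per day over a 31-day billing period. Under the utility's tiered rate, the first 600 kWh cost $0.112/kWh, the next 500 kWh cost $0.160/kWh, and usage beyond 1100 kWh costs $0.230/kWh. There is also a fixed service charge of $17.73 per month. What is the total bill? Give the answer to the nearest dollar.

$148

Usage = 32 kWh/day × 31 days = 992 kWh
First 600 kWh × $0.112 = $67.20
Next 392 kWh × $0.160 = $62.72
Remaining tier: 0 kWh (not reached)
Energy charge = $129.92; + service $17.73 = $147.65 ≈ $148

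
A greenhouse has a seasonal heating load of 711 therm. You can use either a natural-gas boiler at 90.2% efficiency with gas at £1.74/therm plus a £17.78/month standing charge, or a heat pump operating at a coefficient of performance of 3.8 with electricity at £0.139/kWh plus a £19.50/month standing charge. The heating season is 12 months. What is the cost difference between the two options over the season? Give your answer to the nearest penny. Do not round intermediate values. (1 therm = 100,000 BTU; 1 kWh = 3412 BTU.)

Heat load = 711 therm × 100,000 = 71,100,000 BTU
Gas: input = 71,100,000 / 0.902 = 78,824,834 BTU = 788.2 therm → 788.2 × £1.74 = £1,371.55; + 12 × £17.78 standing = £1,584.91
Heat pump: 71,100,000 BTU / 3412 = 20,840 kWh heat; / 3.8 = 5,484 kWh in → × £0.139 = £762.24; + 12 × £19.50 standing = £996.24
Difference = |£1,584.91 − £996.24| = £588.67

£588.67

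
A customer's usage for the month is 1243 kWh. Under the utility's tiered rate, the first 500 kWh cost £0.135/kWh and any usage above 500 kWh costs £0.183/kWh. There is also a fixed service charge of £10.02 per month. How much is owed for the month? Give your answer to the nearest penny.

£213.49

First 500 kWh × £0.135 = £67.50
Remaining 743 kWh × £0.183 = £135.97
Energy charge = £203.47; + service £10.02 = £213.49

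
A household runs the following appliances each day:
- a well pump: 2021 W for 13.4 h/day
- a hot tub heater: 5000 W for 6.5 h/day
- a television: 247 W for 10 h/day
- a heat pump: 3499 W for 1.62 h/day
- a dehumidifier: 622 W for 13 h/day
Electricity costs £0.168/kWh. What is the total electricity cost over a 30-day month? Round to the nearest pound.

well pump: 2021 W × 13.4 h × 30 d = 812,442 Wh = 812.4 kWh
hot tub heater: 5000 W × 6.5 h × 30 d = 975,000 Wh = 975 kWh
television: 247 W × 10 h × 30 d = 74,100 Wh = 74.1 kWh
heat pump: 3499 W × 1.62 h × 30 d = 170,051 Wh = 170.1 kWh
dehumidifier: 622 W × 13 h × 30 d = 242,580 Wh = 242.6 kWh
Total energy = 812.4 + 975 + 74.1 + 170.1 + 242.6 = 2,274 kWh
Cost = 2,274 kWh × £0.168 = £382.06 ≈ £382

£382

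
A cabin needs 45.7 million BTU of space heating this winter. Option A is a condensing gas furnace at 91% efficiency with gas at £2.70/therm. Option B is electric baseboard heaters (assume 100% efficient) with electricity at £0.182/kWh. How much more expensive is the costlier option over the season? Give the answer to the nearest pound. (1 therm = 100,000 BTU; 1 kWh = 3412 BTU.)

£1082

Heat load = 45.7 × 10⁶ BTU = 45,700,000 BTU
Gas: input = 45,700,000 / 0.91 = 50,219,780 BTU = 502.2 therm → 502.2 × £2.70 = £1,355.93
Electric: 45,700,000 BTU / 3412 = 13,390 kWh → × £0.182 = £2,437.69
Difference = |£1,355.93 − £2,437.69| = £1,081.76 ≈ £1082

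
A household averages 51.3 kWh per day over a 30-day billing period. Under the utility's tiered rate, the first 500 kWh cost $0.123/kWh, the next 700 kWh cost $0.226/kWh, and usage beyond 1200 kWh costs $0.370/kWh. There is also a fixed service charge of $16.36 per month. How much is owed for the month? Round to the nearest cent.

$361.49

Usage = 51.3 kWh/day × 30 days = 1539 kWh
First 500 kWh × $0.123 = $61.50
Next 700 kWh × $0.226 = $158.20
Remaining 339 kWh × $0.370 = $125.43
Energy charge = $345.13; + service $16.36 = $361.49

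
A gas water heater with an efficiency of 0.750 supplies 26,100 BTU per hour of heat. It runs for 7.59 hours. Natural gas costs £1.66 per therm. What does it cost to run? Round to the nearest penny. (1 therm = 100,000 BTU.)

Heat delivered = 26,100 BTU/h × 7.59 h = 198,099 BTU
Gas input = 198,099 / 0.750 = 264,132 BTU
= 264,132 / 100,000 = 2.641 therm
Cost = 2.641 × £1.66/therm = £4.38

£4.38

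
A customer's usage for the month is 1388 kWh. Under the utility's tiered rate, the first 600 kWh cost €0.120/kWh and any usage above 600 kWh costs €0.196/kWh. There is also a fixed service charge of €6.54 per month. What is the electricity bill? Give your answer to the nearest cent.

First 600 kWh × €0.120 = €72.00
Remaining 788 kWh × €0.196 = €154.45
Energy charge = €226.45; + service €6.54 = €232.99

€232.99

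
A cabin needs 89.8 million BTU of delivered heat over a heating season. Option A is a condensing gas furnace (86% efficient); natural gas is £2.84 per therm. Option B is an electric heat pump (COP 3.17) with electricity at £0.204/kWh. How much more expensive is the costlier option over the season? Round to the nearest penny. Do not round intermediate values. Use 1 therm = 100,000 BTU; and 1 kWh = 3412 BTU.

£1271.78

Heat load = 89.8 × 10⁶ BTU = 89,800,000 BTU
Gas: input = 89,800,000 / 0.86 = 104,418,605 BTU = 1,044 therm → 1,044 × £2.84 = £2,965.49
Heat pump: 89,800,000 BTU / 3412 = 26,320 kWh heat; / 3.17 = 8,302 kWh in → × £0.204 = £1,693.71
Difference = |£2,965.49 − £1,693.71| = £1,271.78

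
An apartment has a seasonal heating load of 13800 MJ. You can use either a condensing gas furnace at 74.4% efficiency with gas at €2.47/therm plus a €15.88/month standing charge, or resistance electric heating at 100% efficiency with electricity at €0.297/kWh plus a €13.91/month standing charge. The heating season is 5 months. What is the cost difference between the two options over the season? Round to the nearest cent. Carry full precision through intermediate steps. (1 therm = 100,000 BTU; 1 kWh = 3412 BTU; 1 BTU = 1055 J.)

Heat load = 13800 MJ = 13,800,000,000 J / 1055 = 13,080,569 BTU
Gas: input = 13,080,569 / 0.744 = 17,581,410 BTU = 175.8 therm → 175.8 × €2.47 = €434.26; + 5 × €15.88 standing = €513.66
Electric: 13,080,569 BTU / 3412 = 3,834 kWh → × €0.297 = €1,138.61; + 5 × €13.91 standing = €1,208.16
Difference = |€513.66 − €1,208.16| = €694.50

€694.50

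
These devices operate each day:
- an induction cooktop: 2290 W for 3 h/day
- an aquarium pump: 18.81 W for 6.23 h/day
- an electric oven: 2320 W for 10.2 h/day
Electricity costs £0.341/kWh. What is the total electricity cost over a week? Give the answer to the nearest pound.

£73

induction cooktop: 2290 W × 3 h × 7 d = 48,090 Wh = 48.09 kWh
aquarium pump: 18.81 W × 6.23 h × 7 d = 820 Wh = 0.8203 kWh
electric oven: 2320 W × 10.2 h × 7 d = 165,648 Wh = 165.6 kWh
Total energy = 48.09 + 0.8203 + 165.6 = 214.6 kWh
Cost = 214.6 kWh × £0.341 = £73.16 ≈ £73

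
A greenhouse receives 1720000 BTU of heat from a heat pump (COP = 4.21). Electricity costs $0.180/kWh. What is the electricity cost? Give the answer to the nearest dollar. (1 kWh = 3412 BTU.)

$22

Heat delivered = 1,720,000 BTU / 3412 = 504.1 kWh
Electrical input = 504.1 kWh / 4.21 = 119.7 kWh
Cost = 119.7 × $0.180/kWh = $21.55 ≈ $22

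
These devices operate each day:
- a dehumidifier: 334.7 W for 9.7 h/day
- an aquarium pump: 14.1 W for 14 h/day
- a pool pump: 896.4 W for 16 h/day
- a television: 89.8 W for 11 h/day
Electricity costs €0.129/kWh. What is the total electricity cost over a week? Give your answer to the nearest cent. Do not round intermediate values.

€16.95

dehumidifier: 334.7 W × 9.7 h × 7 d = 22,726 Wh = 22.73 kWh
aquarium pump: 14.1 W × 14 h × 7 d = 1,382 Wh = 1.382 kWh
pool pump: 896.4 W × 16 h × 7 d = 100,397 Wh = 100.4 kWh
television: 89.8 W × 11 h × 7 d = 6,915 Wh = 6.915 kWh
Total energy = 22.73 + 1.382 + 100.4 + 6.915 = 131.4 kWh
Cost = 131.4 kWh × €0.129 = €16.95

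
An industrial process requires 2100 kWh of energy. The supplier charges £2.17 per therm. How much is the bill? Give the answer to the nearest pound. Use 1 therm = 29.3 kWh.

£156

2100 kWh × (0.03413 therm/kWh) = 71.67 therm
Cost = 71.67 therm × £2.17/therm = £155.53 ≈ £156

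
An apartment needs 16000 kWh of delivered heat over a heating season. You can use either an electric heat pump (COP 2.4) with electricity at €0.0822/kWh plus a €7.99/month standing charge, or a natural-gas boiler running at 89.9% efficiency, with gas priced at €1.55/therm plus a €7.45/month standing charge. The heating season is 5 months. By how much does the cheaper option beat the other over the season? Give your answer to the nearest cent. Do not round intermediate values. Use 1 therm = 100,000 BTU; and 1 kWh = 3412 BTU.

€390.54

Heat load = 16000 kWh × 3412 = 54,592,000 BTU
Gas: input = 54,592,000 / 0.899 = 60,725,250 BTU = 607.3 therm → 607.3 × €1.55 = €941.24; + 5 × €7.45 standing = €978.49
Heat pump: 54,592,000 BTU / 3412 = 16,000 kWh heat; / 2.4 = 6,667 kWh in → × €0.0822 = €548.00; + 5 × €7.99 standing = €587.95
Difference = |€978.49 − €587.95| = €390.54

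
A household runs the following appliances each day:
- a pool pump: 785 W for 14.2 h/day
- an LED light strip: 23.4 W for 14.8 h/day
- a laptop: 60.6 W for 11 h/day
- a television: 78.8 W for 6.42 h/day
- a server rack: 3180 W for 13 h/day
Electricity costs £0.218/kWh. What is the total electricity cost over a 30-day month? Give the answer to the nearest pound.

£353

pool pump: 785 W × 14.2 h × 30 d = 334,410 Wh = 334.4 kWh
LED light strip: 23.4 W × 14.8 h × 30 d = 10,390 Wh = 10.39 kWh
laptop: 60.6 W × 11 h × 30 d = 19,998 Wh = 20 kWh
television: 78.8 W × 6.42 h × 30 d = 15,177 Wh = 15.18 kWh
server rack: 3180 W × 13 h × 30 d = 1,240,200 Wh = 1,240 kWh
Total energy = 334.4 + 10.39 + 20 + 15.18 + 1,240 = 1,620 kWh
Cost = 1,620 kWh × £0.218 = £353.20 ≈ £353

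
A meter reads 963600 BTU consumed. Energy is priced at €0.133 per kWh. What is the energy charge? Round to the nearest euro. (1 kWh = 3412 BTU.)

€38

963600 BTU × (0.00029308 kWh/BTU) = 282.4 kWh
Cost = 282.4 kWh × €0.133/kWh = €37.56 ≈ €38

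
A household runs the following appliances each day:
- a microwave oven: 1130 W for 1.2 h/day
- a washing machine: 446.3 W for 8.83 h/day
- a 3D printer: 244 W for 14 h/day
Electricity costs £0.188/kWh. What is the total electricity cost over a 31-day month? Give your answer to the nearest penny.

microwave oven: 1130 W × 1.2 h × 31 d = 42,036 Wh = 42.04 kWh
washing machine: 446.3 W × 8.83 h × 31 d = 122,166 Wh = 122.2 kWh
3D printer: 244 W × 14 h × 31 d = 105,896 Wh = 105.9 kWh
Total energy = 42.04 + 122.2 + 105.9 = 270.1 kWh
Cost = 270.1 kWh × £0.188 = £50.78

£50.78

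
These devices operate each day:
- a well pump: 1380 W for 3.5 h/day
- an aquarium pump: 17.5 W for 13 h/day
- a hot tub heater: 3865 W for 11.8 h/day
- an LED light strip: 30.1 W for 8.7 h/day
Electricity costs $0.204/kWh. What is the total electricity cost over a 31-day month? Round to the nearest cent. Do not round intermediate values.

well pump: 1380 W × 3.5 h × 31 d = 149,730 Wh = 149.7 kWh
aquarium pump: 17.5 W × 13 h × 31 d = 7,052 Wh = 7.053 kWh
hot tub heater: 3865 W × 11.8 h × 31 d = 1,413,817 Wh = 1,414 kWh
LED light strip: 30.1 W × 8.7 h × 31 d = 8,118 Wh = 8.118 kWh
Total energy = 149.7 + 7.053 + 1,414 + 8.118 = 1,579 kWh
Cost = 1,579 kWh × $0.204 = $322.06

$322.06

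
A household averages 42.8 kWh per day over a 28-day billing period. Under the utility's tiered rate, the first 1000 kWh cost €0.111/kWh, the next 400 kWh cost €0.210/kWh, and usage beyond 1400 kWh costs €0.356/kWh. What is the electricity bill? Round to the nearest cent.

€152.66

Usage = 42.8 kWh/day × 28 days = 1198.4 kWh
First 1000 kWh × €0.111 = €111.00
Next 198.4 kWh × €0.210 = €41.66
Remaining tier: 0 kWh (not reached)
Total = €152.66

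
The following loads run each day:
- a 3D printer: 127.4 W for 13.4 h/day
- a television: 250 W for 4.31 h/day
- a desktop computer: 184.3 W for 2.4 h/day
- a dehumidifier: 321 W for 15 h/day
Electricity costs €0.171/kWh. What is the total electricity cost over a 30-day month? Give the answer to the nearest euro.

€41

3D printer: 127.4 W × 13.4 h × 30 d = 51,215 Wh = 51.21 kWh
television: 250 W × 4.31 h × 30 d = 32,325 Wh = 32.33 kWh
desktop computer: 184.3 W × 2.4 h × 30 d = 13,270 Wh = 13.27 kWh
dehumidifier: 321 W × 15 h × 30 d = 144,450 Wh = 144.4 kWh
Total energy = 51.21 + 32.33 + 13.27 + 144.4 = 241.3 kWh
Cost = 241.3 kWh × €0.171 = €41.26 ≈ €41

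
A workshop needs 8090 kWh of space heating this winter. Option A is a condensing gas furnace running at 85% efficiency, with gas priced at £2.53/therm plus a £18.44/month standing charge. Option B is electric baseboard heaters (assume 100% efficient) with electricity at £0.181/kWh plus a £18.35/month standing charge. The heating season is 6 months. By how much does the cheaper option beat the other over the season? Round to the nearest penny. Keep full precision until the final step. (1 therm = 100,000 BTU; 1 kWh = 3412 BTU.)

£642.15

Heat load = 8090 kWh × 3412 = 27,603,080 BTU
Gas: input = 27,603,080 / 0.85 = 32,474,212 BTU = 324.7 therm → 324.7 × £2.53 = £821.60; + 6 × £18.44 standing = £932.24
Electric: 27,603,080 BTU / 3412 = 8,090 kWh → × £0.181 = £1,464.29; + 6 × £18.35 standing = £1,574.39
Difference = |£932.24 − £1,574.39| = £642.15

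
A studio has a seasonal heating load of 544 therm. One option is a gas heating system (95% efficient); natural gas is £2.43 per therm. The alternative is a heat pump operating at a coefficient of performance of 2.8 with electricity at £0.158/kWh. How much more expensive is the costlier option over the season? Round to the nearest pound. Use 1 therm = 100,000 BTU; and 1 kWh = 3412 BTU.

Heat load = 544 therm × 100,000 = 54,400,000 BTU
Gas: input = 54,400,000 / 0.95 = 57,263,158 BTU = 572.6 therm → 572.6 × £2.43 = £1,391.49
Heat pump: 54,400,000 BTU / 3412 = 15,940 kWh heat; / 2.8 = 5,694 kWh in → × £0.158 = £899.68
Difference = |£1,391.49 − £899.68| = £491.81 ≈ £492

£492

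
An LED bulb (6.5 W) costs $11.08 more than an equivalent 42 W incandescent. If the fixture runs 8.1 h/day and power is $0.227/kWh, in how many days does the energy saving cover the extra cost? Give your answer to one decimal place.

Power saved = 42 − 6.5 = 35.5 W
Daily energy saved = 35.5 W × 8.1 h = 287.6 Wh = 0.28755 kWh
Daily savings = 0.28755 × $0.227 = $0.0653
Payback = $11.08 / $0.0653 per day = 169.7 days

169.7 days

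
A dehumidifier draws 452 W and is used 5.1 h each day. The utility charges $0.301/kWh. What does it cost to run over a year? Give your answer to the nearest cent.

Energy = 452 W × 5.1 h/day × 365 days = 841,398 Wh = 841.4 kWh
Cost = 841.4 kWh × $0.301/kWh = $253.26

$253.26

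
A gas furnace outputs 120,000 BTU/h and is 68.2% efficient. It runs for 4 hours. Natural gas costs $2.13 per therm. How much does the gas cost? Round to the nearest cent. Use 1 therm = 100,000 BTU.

Heat delivered = 120,000 BTU/h × 4 h = 480,000 BTU
Gas input = 480,000 / 0.682 = 703,812 BTU
= 703,812 / 100,000 = 7.038 therm
Cost = 7.038 × $2.13/therm = $14.99

$14.99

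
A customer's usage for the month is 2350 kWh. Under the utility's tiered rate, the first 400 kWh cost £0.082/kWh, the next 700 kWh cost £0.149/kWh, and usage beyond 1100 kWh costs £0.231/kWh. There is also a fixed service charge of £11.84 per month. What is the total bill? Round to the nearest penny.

£437.69

First 400 kWh × £0.082 = £32.80
Next 700 kWh × £0.149 = £104.30
Remaining 1250 kWh × £0.231 = £288.75
Energy charge = £425.85; + service £11.84 = £437.69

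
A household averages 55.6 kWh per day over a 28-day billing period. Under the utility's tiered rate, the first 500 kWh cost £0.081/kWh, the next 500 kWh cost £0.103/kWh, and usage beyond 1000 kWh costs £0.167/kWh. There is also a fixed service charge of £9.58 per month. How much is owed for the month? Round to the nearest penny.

Usage = 55.6 kWh/day × 28 days = 1556.8 kWh
First 500 kWh × £0.081 = £40.50
Next 500 kWh × £0.103 = £51.50
Remaining 556.8 kWh × £0.167 = £92.99
Energy charge = £184.99; + service £9.58 = £194.57

£194.57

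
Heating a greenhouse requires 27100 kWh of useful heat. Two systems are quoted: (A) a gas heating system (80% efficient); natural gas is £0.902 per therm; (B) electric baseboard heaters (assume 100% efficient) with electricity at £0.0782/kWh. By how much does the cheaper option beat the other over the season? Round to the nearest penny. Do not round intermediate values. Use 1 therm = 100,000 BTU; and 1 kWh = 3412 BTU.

£1076.67

Heat load = 27100 kWh × 3412 = 92,465,200 BTU
Gas: input = 92,465,200 / 0.80 = 115,581,500 BTU = 1,156 therm → 1,156 × £0.902 = £1,042.55
Electric: 92,465,200 BTU / 3412 = 27,100 kWh → × £0.0782 = £2,119.22
Difference = |£1,042.55 − £2,119.22| = £1,076.67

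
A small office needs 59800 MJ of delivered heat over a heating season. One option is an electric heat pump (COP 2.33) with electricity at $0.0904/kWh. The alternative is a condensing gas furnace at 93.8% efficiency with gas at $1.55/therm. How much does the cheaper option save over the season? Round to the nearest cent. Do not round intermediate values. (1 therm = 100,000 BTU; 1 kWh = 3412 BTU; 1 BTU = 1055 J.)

$292.11

Heat load = 59800 MJ = 59,800,000,000 J / 1055 = 56,682,464 BTU
Gas: input = 56,682,464 / 0.938 = 60,429,067 BTU = 604.3 therm → 604.3 × $1.55 = $936.65
Heat pump: 56,682,464 BTU / 3412 = 16,610 kWh heat; / 2.33 = 7,130 kWh in → × $0.0904 = $644.54
Difference = |$936.65 − $644.54| = $292.11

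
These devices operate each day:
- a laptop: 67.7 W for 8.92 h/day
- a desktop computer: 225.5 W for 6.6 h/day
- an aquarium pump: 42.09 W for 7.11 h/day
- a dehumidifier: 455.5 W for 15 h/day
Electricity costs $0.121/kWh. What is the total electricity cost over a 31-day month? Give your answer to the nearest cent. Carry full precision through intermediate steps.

laptop: 67.7 W × 8.92 h × 31 d = 18,720 Wh = 18.72 kWh
desktop computer: 225.5 W × 6.6 h × 31 d = 46,137 Wh = 46.14 kWh
aquarium pump: 42.09 W × 7.11 h × 31 d = 9,277 Wh = 9.277 kWh
dehumidifier: 455.5 W × 15 h × 31 d = 211,808 Wh = 211.8 kWh
Total energy = 18.72 + 46.14 + 9.277 + 211.8 = 285.9 kWh
Cost = 285.9 kWh × $0.121 = $34.60

$34.60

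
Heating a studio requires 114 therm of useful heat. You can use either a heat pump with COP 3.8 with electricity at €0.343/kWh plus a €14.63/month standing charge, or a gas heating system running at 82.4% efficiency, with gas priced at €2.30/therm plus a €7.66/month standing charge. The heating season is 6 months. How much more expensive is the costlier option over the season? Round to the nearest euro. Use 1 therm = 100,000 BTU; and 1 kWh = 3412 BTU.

Heat load = 114 therm × 100,000 = 11,400,000 BTU
Gas: input = 11,400,000 / 0.824 = 13,834,951 BTU = 138.3 therm → 138.3 × €2.30 = €318.20; + 6 × €7.66 standing = €364.16
Heat pump: 11,400,000 BTU / 3412 = 3,341 kWh heat; / 3.8 = 879.2 kWh in → × €0.343 = €301.58; + 6 × €14.63 standing = €389.36
Difference = |€364.16 − €389.36| = €25.20 ≈ €25

€25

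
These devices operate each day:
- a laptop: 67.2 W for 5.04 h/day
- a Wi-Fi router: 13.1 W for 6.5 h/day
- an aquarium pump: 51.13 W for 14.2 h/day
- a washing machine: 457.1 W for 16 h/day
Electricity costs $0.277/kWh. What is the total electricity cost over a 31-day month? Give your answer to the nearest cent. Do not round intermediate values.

laptop: 67.2 W × 5.04 h × 31 d = 10,499 Wh = 10.5 kWh
Wi-Fi router: 13.1 W × 6.5 h × 31 d = 2,640 Wh = 2.64 kWh
aquarium pump: 51.13 W × 14.2 h × 31 d = 22,507 Wh = 22.51 kWh
washing machine: 457.1 W × 16 h × 31 d = 226,722 Wh = 226.7 kWh
Total energy = 10.5 + 2.64 + 22.51 + 226.7 = 262.4 kWh
Cost = 262.4 kWh × $0.277 = $72.68

$72.68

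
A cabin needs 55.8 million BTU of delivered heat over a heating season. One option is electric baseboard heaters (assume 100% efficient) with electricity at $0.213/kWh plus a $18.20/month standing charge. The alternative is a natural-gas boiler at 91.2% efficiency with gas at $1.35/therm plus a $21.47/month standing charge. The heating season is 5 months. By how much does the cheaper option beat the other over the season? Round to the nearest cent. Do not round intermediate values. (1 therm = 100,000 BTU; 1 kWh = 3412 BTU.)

$2641.07

Heat load = 55.8 × 10⁶ BTU = 55,800,000 BTU
Gas: input = 55,800,000 / 0.912 = 61,184,211 BTU = 611.8 therm → 611.8 × $1.35 = $825.99; + 5 × $21.47 standing = $933.34
Electric: 55,800,000 BTU / 3412 = 16,350 kWh → × $0.213 = $3,483.41; + 5 × $18.20 standing = $3,574.41
Difference = |$933.34 − $3,574.41| = $2,641.07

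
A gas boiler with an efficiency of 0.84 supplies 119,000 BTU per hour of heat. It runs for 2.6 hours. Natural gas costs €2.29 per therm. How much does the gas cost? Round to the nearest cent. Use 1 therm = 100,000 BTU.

€8.43

Heat delivered = 119,000 BTU/h × 2.6 h = 309,400 BTU
Gas input = 309,400 / 0.84 = 368,333 BTU
= 368,333 / 100,000 = 3.683 therm
Cost = 3.683 × €2.29/therm = €8.43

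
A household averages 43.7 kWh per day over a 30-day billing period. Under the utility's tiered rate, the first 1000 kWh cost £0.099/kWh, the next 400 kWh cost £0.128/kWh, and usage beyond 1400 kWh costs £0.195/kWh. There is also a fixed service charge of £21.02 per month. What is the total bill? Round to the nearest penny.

Usage = 43.7 kWh/day × 30 days = 1311 kWh
First 1000 kWh × £0.099 = £99.00
Next 311 kWh × £0.128 = £39.81
Remaining tier: 0 kWh (not reached)
Energy charge = £138.81; + service £21.02 = £159.83

£159.83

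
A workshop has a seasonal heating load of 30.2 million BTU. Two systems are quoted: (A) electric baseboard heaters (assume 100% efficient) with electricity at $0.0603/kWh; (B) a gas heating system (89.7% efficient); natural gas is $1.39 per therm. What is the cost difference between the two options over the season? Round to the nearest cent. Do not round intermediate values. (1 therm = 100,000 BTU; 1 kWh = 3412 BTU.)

$65.74

Heat load = 30.2 × 10⁶ BTU = 30,200,000 BTU
Gas: input = 30,200,000 / 0.897 = 33,667,781 BTU = 336.7 therm → 336.7 × $1.39 = $467.98
Electric: 30,200,000 BTU / 3412 = 8,851 kWh → × $0.0603 = $533.72
Difference = |$467.98 − $533.72| = $65.74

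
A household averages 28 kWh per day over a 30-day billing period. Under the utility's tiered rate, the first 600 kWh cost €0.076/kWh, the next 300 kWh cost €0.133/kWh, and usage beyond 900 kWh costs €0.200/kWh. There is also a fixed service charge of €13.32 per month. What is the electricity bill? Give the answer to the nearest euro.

€91

Usage = 28 kWh/day × 30 days = 840 kWh
First 600 kWh × €0.076 = €45.60
Next 240 kWh × €0.133 = €31.92
Remaining tier: 0 kWh (not reached)
Energy charge = €77.52; + service €13.32 = €90.84 ≈ €91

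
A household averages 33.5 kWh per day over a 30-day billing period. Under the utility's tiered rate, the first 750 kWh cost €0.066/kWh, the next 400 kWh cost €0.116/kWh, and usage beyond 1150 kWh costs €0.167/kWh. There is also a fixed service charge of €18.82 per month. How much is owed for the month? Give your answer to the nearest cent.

€97.90

Usage = 33.5 kWh/day × 30 days = 1005 kWh
First 750 kWh × €0.066 = €49.50
Next 255 kWh × €0.116 = €29.58
Remaining tier: 0 kWh (not reached)
Energy charge = €79.08; + service €18.82 = €97.90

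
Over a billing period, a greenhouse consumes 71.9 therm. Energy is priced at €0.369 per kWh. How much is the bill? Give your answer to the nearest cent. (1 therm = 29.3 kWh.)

71.9 therm × (29.3 kWh/therm) = 2,107 kWh
Cost = 2,107 kWh × €0.369/kWh = €777.36

€777.36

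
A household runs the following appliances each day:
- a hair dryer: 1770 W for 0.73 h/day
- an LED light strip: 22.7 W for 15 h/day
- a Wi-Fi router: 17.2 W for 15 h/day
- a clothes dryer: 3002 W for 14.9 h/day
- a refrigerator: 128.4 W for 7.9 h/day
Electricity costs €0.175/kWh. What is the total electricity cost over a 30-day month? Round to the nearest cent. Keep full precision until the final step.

€250.08

hair dryer: 1770 W × 0.73 h × 30 d = 38,763 Wh = 38.76 kWh
LED light strip: 22.7 W × 15 h × 30 d = 10,215 Wh = 10.21 kWh
Wi-Fi router: 17.2 W × 15 h × 30 d = 7,740 Wh = 7.74 kWh
clothes dryer: 3002 W × 14.9 h × 30 d = 1,341,894 Wh = 1,342 kWh
refrigerator: 128.4 W × 7.9 h × 30 d = 30,431 Wh = 30.43 kWh
Total energy = 38.76 + 10.21 + 7.74 + 1,342 + 30.43 = 1,429 kWh
Cost = 1,429 kWh × €0.175 = €250.08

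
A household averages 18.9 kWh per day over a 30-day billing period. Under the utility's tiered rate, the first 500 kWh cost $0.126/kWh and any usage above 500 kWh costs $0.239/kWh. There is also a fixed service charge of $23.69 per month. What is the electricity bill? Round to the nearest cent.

$102.70

Usage = 18.9 kWh/day × 30 days = 567 kWh
First 500 kWh × $0.126 = $63.00
Remaining 67 kWh × $0.239 = $16.01
Energy charge = $79.01; + service $23.69 = $102.70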